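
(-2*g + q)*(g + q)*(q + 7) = -2*g^2*q - 14*g^2 - g*q^2 - 7*g*q + q^3 + 7*q^2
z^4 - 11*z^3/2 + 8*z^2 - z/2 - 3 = (z - 3)*(z - 2)*(z - 1)*(z + 1/2)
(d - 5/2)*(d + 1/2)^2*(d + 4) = d^4 + 5*d^3/2 - 33*d^2/4 - 77*d/8 - 5/2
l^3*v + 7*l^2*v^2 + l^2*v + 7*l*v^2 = l*(l + 7*v)*(l*v + v)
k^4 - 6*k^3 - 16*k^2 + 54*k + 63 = (k - 7)*(k - 3)*(k + 1)*(k + 3)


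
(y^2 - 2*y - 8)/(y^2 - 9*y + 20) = (y + 2)/(y - 5)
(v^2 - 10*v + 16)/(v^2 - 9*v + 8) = (v - 2)/(v - 1)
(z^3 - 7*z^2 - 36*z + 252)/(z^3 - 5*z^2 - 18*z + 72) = (z^2 - z - 42)/(z^2 + z - 12)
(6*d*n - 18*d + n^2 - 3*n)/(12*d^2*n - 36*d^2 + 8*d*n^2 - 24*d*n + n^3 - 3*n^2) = 1/(2*d + n)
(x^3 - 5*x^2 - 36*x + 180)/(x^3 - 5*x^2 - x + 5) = (x^2 - 36)/(x^2 - 1)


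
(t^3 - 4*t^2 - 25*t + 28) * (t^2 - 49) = t^5 - 4*t^4 - 74*t^3 + 224*t^2 + 1225*t - 1372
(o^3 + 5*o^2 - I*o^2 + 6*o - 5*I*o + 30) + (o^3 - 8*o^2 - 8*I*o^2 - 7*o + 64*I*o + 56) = 2*o^3 - 3*o^2 - 9*I*o^2 - o + 59*I*o + 86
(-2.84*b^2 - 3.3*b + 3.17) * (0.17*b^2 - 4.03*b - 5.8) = -0.4828*b^4 + 10.8842*b^3 + 30.3099*b^2 + 6.3649*b - 18.386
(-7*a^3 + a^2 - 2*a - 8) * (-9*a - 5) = 63*a^4 + 26*a^3 + 13*a^2 + 82*a + 40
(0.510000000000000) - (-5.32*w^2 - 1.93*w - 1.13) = 5.32*w^2 + 1.93*w + 1.64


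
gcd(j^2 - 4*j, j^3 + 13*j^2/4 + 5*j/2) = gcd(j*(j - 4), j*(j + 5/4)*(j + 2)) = j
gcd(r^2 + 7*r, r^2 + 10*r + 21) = r + 7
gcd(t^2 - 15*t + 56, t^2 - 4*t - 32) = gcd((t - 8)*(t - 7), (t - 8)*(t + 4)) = t - 8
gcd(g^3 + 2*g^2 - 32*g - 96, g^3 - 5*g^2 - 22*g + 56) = g + 4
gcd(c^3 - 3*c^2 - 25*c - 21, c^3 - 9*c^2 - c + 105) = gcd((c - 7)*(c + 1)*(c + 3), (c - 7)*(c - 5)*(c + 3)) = c^2 - 4*c - 21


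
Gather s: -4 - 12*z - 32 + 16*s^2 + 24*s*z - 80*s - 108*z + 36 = 16*s^2 + s*(24*z - 80) - 120*z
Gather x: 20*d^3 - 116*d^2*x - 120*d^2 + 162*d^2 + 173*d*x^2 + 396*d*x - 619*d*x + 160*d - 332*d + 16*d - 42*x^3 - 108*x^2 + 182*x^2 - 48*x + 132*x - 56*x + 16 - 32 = 20*d^3 + 42*d^2 - 156*d - 42*x^3 + x^2*(173*d + 74) + x*(-116*d^2 - 223*d + 28) - 16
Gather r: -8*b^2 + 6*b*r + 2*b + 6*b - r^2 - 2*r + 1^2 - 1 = -8*b^2 + 8*b - r^2 + r*(6*b - 2)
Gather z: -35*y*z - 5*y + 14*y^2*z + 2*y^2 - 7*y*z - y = 2*y^2 - 6*y + z*(14*y^2 - 42*y)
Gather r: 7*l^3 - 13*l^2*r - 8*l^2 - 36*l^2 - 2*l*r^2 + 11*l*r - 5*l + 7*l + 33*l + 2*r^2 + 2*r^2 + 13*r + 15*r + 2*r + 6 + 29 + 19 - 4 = 7*l^3 - 44*l^2 + 35*l + r^2*(4 - 2*l) + r*(-13*l^2 + 11*l + 30) + 50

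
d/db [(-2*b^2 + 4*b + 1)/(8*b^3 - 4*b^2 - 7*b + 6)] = (16*b^4 - 64*b^3 + 6*b^2 - 16*b + 31)/(64*b^6 - 64*b^5 - 96*b^4 + 152*b^3 + b^2 - 84*b + 36)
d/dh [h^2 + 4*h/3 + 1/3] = 2*h + 4/3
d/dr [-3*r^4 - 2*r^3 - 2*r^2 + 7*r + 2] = -12*r^3 - 6*r^2 - 4*r + 7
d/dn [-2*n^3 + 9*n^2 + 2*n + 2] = -6*n^2 + 18*n + 2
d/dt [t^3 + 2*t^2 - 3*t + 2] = 3*t^2 + 4*t - 3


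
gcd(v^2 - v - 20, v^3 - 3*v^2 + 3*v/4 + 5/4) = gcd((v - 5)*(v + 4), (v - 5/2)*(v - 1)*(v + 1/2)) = 1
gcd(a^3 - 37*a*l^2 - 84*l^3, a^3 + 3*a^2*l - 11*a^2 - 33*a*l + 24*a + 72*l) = a + 3*l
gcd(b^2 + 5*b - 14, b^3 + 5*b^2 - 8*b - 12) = b - 2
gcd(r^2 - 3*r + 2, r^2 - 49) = 1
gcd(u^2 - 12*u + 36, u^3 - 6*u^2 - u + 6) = u - 6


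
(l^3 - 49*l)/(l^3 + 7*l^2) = (l - 7)/l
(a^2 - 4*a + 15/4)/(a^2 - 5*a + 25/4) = (2*a - 3)/(2*a - 5)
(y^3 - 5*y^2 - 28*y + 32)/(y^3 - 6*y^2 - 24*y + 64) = (y - 1)/(y - 2)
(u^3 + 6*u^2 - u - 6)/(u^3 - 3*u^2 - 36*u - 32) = (u^2 + 5*u - 6)/(u^2 - 4*u - 32)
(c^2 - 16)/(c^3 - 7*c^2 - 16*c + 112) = 1/(c - 7)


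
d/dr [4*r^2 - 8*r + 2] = 8*r - 8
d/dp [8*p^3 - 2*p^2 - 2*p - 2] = 24*p^2 - 4*p - 2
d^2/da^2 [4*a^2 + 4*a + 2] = 8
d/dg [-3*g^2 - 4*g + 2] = -6*g - 4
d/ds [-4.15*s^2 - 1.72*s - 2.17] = -8.3*s - 1.72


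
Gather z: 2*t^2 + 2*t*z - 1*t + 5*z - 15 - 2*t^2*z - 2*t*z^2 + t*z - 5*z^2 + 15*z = 2*t^2 - t + z^2*(-2*t - 5) + z*(-2*t^2 + 3*t + 20) - 15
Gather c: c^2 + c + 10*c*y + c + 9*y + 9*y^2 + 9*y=c^2 + c*(10*y + 2) + 9*y^2 + 18*y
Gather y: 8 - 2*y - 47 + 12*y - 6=10*y - 45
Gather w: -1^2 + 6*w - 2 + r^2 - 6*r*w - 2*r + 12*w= r^2 - 2*r + w*(18 - 6*r) - 3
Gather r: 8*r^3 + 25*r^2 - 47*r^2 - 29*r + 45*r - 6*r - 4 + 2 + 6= 8*r^3 - 22*r^2 + 10*r + 4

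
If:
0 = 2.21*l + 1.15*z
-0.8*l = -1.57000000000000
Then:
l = 1.96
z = -3.77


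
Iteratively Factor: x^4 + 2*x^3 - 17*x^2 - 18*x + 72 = (x + 3)*(x^3 - x^2 - 14*x + 24) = (x - 3)*(x + 3)*(x^2 + 2*x - 8) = (x - 3)*(x + 3)*(x + 4)*(x - 2)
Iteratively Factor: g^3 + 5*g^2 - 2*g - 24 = (g + 4)*(g^2 + g - 6) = (g + 3)*(g + 4)*(g - 2)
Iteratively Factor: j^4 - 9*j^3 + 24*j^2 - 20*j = (j - 5)*(j^3 - 4*j^2 + 4*j) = j*(j - 5)*(j^2 - 4*j + 4) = j*(j - 5)*(j - 2)*(j - 2)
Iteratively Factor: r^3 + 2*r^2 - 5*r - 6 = (r - 2)*(r^2 + 4*r + 3) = (r - 2)*(r + 1)*(r + 3)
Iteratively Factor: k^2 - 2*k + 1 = (k - 1)*(k - 1)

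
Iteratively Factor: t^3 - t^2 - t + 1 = (t + 1)*(t^2 - 2*t + 1) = (t - 1)*(t + 1)*(t - 1)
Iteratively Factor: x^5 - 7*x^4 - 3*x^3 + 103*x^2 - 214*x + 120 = (x - 3)*(x^4 - 4*x^3 - 15*x^2 + 58*x - 40) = (x - 5)*(x - 3)*(x^3 + x^2 - 10*x + 8) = (x - 5)*(x - 3)*(x - 2)*(x^2 + 3*x - 4) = (x - 5)*(x - 3)*(x - 2)*(x + 4)*(x - 1)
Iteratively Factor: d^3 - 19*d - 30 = (d - 5)*(d^2 + 5*d + 6) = (d - 5)*(d + 2)*(d + 3)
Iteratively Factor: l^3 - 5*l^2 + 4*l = (l)*(l^2 - 5*l + 4) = l*(l - 4)*(l - 1)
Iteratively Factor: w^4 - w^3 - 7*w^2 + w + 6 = (w - 3)*(w^3 + 2*w^2 - w - 2) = (w - 3)*(w + 2)*(w^2 - 1) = (w - 3)*(w + 1)*(w + 2)*(w - 1)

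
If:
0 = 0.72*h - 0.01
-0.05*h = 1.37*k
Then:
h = 0.01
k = -0.00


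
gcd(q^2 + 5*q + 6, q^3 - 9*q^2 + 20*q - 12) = 1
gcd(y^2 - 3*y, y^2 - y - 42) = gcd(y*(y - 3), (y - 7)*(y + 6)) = 1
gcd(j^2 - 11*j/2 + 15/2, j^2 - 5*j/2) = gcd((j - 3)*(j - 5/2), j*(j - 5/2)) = j - 5/2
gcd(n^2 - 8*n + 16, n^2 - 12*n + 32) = n - 4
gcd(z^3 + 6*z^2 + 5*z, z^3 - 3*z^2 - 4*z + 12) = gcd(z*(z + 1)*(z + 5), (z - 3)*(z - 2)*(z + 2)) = 1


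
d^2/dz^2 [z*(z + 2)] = 2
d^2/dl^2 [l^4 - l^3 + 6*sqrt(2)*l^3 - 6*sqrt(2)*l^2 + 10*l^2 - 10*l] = 12*l^2 - 6*l + 36*sqrt(2)*l - 12*sqrt(2) + 20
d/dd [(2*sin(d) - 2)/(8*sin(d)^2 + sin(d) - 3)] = 2*(-8*sin(d)^2 + 16*sin(d) - 2)*cos(d)/(8*sin(d)^2 + sin(d) - 3)^2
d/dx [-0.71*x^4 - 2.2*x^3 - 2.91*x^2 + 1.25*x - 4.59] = -2.84*x^3 - 6.6*x^2 - 5.82*x + 1.25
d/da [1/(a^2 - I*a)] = (-2*a + I)/(a^2*(a - I)^2)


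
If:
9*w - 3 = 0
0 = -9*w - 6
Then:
No Solution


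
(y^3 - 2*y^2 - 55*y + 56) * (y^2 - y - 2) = y^5 - 3*y^4 - 55*y^3 + 115*y^2 + 54*y - 112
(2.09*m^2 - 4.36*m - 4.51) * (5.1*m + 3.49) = 10.659*m^3 - 14.9419*m^2 - 38.2174*m - 15.7399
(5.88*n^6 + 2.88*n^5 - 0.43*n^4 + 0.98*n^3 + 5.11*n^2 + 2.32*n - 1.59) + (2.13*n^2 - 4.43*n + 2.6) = 5.88*n^6 + 2.88*n^5 - 0.43*n^4 + 0.98*n^3 + 7.24*n^2 - 2.11*n + 1.01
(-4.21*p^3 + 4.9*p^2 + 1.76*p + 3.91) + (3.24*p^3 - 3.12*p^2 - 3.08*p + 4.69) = -0.97*p^3 + 1.78*p^2 - 1.32*p + 8.6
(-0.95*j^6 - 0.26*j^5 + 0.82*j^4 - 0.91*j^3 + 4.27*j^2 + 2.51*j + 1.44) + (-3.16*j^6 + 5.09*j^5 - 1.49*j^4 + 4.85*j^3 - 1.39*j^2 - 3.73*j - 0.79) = -4.11*j^6 + 4.83*j^5 - 0.67*j^4 + 3.94*j^3 + 2.88*j^2 - 1.22*j + 0.65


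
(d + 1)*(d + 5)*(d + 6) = d^3 + 12*d^2 + 41*d + 30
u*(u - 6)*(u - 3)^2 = u^4 - 12*u^3 + 45*u^2 - 54*u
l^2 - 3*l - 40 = (l - 8)*(l + 5)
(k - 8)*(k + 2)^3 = k^4 - 2*k^3 - 36*k^2 - 88*k - 64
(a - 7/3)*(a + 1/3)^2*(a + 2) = a^4 + a^3/3 - 43*a^2/9 - 85*a/27 - 14/27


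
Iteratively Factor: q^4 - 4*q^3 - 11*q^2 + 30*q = (q)*(q^3 - 4*q^2 - 11*q + 30) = q*(q - 2)*(q^2 - 2*q - 15) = q*(q - 2)*(q + 3)*(q - 5)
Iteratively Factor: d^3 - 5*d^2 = (d)*(d^2 - 5*d) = d*(d - 5)*(d)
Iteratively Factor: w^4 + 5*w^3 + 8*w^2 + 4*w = (w + 2)*(w^3 + 3*w^2 + 2*w) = w*(w + 2)*(w^2 + 3*w + 2) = w*(w + 1)*(w + 2)*(w + 2)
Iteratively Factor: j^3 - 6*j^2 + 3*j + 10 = (j - 2)*(j^2 - 4*j - 5) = (j - 5)*(j - 2)*(j + 1)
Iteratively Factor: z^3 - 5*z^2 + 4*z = (z - 1)*(z^2 - 4*z) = (z - 4)*(z - 1)*(z)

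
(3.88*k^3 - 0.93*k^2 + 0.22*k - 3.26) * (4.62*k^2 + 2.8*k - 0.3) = 17.9256*k^5 + 6.5674*k^4 - 2.7516*k^3 - 14.1662*k^2 - 9.194*k + 0.978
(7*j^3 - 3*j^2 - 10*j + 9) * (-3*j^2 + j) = -21*j^5 + 16*j^4 + 27*j^3 - 37*j^2 + 9*j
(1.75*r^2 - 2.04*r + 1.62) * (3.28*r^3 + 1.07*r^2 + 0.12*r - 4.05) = 5.74*r^5 - 4.8187*r^4 + 3.3408*r^3 - 5.5989*r^2 + 8.4564*r - 6.561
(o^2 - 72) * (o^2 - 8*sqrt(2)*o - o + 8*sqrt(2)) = o^4 - 8*sqrt(2)*o^3 - o^3 - 72*o^2 + 8*sqrt(2)*o^2 + 72*o + 576*sqrt(2)*o - 576*sqrt(2)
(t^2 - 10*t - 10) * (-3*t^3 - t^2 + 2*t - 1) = -3*t^5 + 29*t^4 + 42*t^3 - 11*t^2 - 10*t + 10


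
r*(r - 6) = r^2 - 6*r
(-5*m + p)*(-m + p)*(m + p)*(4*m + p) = 20*m^4 + m^3*p - 21*m^2*p^2 - m*p^3 + p^4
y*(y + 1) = y^2 + y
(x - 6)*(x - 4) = x^2 - 10*x + 24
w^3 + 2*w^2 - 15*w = w*(w - 3)*(w + 5)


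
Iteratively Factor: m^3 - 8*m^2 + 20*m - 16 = (m - 2)*(m^2 - 6*m + 8) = (m - 4)*(m - 2)*(m - 2)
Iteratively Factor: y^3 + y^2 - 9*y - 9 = (y + 3)*(y^2 - 2*y - 3) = (y - 3)*(y + 3)*(y + 1)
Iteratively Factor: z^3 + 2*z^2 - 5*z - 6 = (z + 3)*(z^2 - z - 2) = (z + 1)*(z + 3)*(z - 2)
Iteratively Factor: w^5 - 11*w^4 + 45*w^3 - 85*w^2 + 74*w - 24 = (w - 3)*(w^4 - 8*w^3 + 21*w^2 - 22*w + 8) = (w - 3)*(w - 1)*(w^3 - 7*w^2 + 14*w - 8) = (w - 3)*(w - 2)*(w - 1)*(w^2 - 5*w + 4) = (w - 3)*(w - 2)*(w - 1)^2*(w - 4)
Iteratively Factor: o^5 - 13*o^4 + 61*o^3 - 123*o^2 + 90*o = (o - 5)*(o^4 - 8*o^3 + 21*o^2 - 18*o) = o*(o - 5)*(o^3 - 8*o^2 + 21*o - 18) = o*(o - 5)*(o - 2)*(o^2 - 6*o + 9) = o*(o - 5)*(o - 3)*(o - 2)*(o - 3)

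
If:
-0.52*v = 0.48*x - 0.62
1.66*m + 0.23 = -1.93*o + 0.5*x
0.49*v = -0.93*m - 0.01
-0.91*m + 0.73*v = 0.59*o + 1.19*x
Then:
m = -0.38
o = 0.34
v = 0.69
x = 0.54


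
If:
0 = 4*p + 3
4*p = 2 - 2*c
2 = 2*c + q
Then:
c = 5/2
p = -3/4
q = -3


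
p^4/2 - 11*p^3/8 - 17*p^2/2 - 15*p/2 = p*(p/2 + 1)*(p - 6)*(p + 5/4)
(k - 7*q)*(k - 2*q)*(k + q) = k^3 - 8*k^2*q + 5*k*q^2 + 14*q^3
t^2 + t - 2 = (t - 1)*(t + 2)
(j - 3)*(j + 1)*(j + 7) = j^3 + 5*j^2 - 17*j - 21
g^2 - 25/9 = (g - 5/3)*(g + 5/3)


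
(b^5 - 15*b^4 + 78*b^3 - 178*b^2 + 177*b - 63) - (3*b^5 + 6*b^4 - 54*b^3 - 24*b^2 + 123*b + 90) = -2*b^5 - 21*b^4 + 132*b^3 - 154*b^2 + 54*b - 153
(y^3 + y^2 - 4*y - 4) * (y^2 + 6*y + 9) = y^5 + 7*y^4 + 11*y^3 - 19*y^2 - 60*y - 36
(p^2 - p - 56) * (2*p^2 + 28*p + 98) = 2*p^4 + 26*p^3 - 42*p^2 - 1666*p - 5488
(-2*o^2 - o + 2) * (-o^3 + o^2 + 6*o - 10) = 2*o^5 - o^4 - 15*o^3 + 16*o^2 + 22*o - 20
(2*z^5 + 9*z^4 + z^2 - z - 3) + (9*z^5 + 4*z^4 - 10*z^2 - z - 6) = 11*z^5 + 13*z^4 - 9*z^2 - 2*z - 9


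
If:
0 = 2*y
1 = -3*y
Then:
No Solution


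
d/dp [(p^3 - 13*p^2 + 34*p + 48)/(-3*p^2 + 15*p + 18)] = -1/3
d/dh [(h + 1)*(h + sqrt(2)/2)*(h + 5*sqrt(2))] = 3*h^2 + 2*h + 11*sqrt(2)*h + 5 + 11*sqrt(2)/2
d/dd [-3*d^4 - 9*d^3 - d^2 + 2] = d*(-12*d^2 - 27*d - 2)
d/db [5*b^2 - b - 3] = 10*b - 1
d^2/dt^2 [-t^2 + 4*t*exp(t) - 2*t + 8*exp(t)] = 4*t*exp(t) + 16*exp(t) - 2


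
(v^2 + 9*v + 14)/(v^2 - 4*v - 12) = (v + 7)/(v - 6)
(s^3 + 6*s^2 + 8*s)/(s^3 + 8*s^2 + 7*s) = (s^2 + 6*s + 8)/(s^2 + 8*s + 7)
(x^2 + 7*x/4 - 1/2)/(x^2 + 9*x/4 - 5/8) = 2*(x + 2)/(2*x + 5)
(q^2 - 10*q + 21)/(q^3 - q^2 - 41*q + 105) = (q - 7)/(q^2 + 2*q - 35)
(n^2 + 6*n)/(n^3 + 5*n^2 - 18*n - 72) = n/(n^2 - n - 12)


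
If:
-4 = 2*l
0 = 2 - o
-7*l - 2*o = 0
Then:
No Solution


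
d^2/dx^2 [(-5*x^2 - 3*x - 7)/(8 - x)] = 702/(x^3 - 24*x^2 + 192*x - 512)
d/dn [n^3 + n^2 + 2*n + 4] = 3*n^2 + 2*n + 2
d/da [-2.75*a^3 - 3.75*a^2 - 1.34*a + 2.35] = -8.25*a^2 - 7.5*a - 1.34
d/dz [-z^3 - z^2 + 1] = z*(-3*z - 2)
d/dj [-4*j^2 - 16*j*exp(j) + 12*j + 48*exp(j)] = -16*j*exp(j) - 8*j + 32*exp(j) + 12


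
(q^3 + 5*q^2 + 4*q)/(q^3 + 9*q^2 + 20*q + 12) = q*(q + 4)/(q^2 + 8*q + 12)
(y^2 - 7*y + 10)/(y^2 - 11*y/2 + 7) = 2*(y - 5)/(2*y - 7)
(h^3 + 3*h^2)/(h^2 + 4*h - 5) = h^2*(h + 3)/(h^2 + 4*h - 5)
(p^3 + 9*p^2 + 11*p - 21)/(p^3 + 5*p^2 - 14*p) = (p^2 + 2*p - 3)/(p*(p - 2))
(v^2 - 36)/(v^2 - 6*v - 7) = (36 - v^2)/(-v^2 + 6*v + 7)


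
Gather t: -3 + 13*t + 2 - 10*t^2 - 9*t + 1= -10*t^2 + 4*t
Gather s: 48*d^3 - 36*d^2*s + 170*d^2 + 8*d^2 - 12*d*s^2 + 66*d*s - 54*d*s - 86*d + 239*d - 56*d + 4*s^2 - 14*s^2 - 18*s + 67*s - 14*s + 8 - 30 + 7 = 48*d^3 + 178*d^2 + 97*d + s^2*(-12*d - 10) + s*(-36*d^2 + 12*d + 35) - 15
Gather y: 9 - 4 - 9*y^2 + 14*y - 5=-9*y^2 + 14*y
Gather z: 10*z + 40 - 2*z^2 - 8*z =-2*z^2 + 2*z + 40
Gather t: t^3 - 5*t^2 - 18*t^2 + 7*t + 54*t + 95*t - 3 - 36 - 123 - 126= t^3 - 23*t^2 + 156*t - 288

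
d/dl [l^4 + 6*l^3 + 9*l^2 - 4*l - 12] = 4*l^3 + 18*l^2 + 18*l - 4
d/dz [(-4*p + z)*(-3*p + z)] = -7*p + 2*z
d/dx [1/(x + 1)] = -1/(x + 1)^2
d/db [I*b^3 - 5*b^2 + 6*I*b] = 3*I*b^2 - 10*b + 6*I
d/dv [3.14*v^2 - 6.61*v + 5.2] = 6.28*v - 6.61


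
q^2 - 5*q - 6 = (q - 6)*(q + 1)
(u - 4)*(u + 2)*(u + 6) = u^3 + 4*u^2 - 20*u - 48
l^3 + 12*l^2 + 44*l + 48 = (l + 2)*(l + 4)*(l + 6)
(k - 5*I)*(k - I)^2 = k^3 - 7*I*k^2 - 11*k + 5*I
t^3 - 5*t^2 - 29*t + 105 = (t - 7)*(t - 3)*(t + 5)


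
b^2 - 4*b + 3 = (b - 3)*(b - 1)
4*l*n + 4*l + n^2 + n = (4*l + n)*(n + 1)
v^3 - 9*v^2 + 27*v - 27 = (v - 3)^3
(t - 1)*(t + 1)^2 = t^3 + t^2 - t - 1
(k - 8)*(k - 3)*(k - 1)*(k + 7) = k^4 - 5*k^3 - 49*k^2 + 221*k - 168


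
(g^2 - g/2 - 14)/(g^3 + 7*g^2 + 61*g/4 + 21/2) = 2*(g - 4)/(2*g^2 + 7*g + 6)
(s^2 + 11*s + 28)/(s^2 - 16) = (s + 7)/(s - 4)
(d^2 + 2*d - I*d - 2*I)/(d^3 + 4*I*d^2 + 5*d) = (d + 2)/(d*(d + 5*I))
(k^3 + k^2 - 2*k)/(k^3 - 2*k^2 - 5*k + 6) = k/(k - 3)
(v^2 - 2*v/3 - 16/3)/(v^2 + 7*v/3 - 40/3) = (v + 2)/(v + 5)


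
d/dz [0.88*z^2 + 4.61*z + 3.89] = 1.76*z + 4.61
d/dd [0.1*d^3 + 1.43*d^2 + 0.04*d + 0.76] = 0.3*d^2 + 2.86*d + 0.04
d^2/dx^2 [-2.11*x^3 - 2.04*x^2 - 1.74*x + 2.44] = -12.66*x - 4.08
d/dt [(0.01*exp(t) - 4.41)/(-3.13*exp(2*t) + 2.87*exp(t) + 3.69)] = (0.0313*exp(2*t) - 27.6066*exp(t) + 12.6936)*exp(t)/(9.7969*exp(4*t) - 17.9662*exp(3*t) - 14.8625*exp(2*t) + 21.1806*exp(t) + 13.6161)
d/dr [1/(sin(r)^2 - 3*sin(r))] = (3 - 2*sin(r))*cos(r)/((sin(r) - 3)^2*sin(r)^2)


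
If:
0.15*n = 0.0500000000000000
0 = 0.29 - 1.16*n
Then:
No Solution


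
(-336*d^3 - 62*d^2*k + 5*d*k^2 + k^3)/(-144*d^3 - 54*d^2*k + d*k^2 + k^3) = (7*d + k)/(3*d + k)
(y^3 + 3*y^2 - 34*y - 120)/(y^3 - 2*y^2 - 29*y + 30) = (y + 4)/(y - 1)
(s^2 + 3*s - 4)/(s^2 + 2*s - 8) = (s - 1)/(s - 2)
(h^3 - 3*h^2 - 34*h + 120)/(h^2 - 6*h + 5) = (h^2 + 2*h - 24)/(h - 1)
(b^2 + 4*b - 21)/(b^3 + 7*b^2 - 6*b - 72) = (b + 7)/(b^2 + 10*b + 24)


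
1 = 1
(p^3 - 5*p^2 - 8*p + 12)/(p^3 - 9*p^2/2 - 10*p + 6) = 2*(p - 1)/(2*p - 1)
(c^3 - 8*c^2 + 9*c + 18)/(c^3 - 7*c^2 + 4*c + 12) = (c - 3)/(c - 2)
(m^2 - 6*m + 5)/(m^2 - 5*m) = (m - 1)/m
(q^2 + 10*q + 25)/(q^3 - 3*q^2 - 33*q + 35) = (q + 5)/(q^2 - 8*q + 7)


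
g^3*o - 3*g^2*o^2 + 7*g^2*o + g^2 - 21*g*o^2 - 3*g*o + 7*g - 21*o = (g + 7)*(g - 3*o)*(g*o + 1)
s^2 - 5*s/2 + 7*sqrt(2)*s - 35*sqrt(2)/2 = (s - 5/2)*(s + 7*sqrt(2))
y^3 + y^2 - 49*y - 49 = (y - 7)*(y + 1)*(y + 7)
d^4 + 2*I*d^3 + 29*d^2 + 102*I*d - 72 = (d - 6*I)*(d + I)*(d + 3*I)*(d + 4*I)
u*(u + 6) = u^2 + 6*u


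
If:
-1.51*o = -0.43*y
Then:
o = 0.28476821192053*y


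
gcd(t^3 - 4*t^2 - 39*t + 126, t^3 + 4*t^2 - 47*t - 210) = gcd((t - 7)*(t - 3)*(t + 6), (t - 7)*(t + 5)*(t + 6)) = t^2 - t - 42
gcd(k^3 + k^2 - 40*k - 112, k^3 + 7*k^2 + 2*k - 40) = k + 4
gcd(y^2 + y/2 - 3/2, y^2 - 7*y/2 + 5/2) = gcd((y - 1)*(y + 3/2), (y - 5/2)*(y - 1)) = y - 1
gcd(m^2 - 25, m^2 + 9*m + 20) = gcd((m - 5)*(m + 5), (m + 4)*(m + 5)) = m + 5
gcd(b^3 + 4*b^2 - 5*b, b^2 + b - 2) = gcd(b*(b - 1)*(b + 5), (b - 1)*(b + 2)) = b - 1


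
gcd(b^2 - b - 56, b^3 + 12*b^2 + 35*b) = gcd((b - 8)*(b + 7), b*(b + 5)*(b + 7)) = b + 7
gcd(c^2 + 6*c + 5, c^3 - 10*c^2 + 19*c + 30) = c + 1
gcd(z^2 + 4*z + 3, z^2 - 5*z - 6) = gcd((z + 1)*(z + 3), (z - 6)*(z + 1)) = z + 1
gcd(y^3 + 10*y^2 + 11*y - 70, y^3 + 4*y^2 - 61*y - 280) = y^2 + 12*y + 35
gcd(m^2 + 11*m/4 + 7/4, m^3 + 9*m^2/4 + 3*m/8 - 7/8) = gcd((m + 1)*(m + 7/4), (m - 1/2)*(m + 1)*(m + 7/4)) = m^2 + 11*m/4 + 7/4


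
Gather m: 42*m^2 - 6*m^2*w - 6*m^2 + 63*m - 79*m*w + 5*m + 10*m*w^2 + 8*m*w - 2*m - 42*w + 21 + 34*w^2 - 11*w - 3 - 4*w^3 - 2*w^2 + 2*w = m^2*(36 - 6*w) + m*(10*w^2 - 71*w + 66) - 4*w^3 + 32*w^2 - 51*w + 18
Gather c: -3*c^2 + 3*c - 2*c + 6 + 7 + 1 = -3*c^2 + c + 14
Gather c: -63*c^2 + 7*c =-63*c^2 + 7*c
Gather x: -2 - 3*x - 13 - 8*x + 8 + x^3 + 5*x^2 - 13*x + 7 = x^3 + 5*x^2 - 24*x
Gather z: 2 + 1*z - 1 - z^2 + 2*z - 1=-z^2 + 3*z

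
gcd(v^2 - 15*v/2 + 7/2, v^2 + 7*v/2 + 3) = 1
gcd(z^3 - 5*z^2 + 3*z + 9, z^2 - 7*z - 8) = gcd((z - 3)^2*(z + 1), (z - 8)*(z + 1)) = z + 1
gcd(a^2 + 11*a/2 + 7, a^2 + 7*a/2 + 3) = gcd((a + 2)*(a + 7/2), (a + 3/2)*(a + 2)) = a + 2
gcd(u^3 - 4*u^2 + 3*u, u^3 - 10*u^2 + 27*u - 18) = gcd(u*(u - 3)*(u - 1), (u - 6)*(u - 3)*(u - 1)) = u^2 - 4*u + 3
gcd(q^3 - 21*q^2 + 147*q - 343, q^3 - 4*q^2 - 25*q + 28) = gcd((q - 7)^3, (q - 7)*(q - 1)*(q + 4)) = q - 7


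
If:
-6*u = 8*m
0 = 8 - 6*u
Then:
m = -1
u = 4/3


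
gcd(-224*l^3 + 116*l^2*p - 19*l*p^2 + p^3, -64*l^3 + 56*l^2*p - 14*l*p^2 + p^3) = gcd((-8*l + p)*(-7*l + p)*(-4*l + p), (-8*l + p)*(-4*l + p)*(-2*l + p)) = 32*l^2 - 12*l*p + p^2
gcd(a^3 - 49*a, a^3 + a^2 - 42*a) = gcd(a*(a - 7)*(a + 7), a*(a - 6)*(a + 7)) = a^2 + 7*a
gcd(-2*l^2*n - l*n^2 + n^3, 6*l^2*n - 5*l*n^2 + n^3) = 2*l*n - n^2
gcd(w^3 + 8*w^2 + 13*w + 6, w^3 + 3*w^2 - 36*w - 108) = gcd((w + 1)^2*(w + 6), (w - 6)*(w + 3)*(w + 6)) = w + 6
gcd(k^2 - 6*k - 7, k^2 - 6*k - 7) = k^2 - 6*k - 7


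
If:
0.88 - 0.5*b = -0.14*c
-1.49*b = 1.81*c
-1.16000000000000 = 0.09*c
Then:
No Solution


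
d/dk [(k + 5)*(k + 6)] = 2*k + 11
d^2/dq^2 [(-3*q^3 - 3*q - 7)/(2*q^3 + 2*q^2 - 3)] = 2*(12*q^6 - 36*q^5 - 312*q^4 - 254*q^3 - 192*q^2 - 261*q - 42)/(8*q^9 + 24*q^8 + 24*q^7 - 28*q^6 - 72*q^5 - 36*q^4 + 54*q^3 + 54*q^2 - 27)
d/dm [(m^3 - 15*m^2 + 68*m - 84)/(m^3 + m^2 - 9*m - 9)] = 2*(8*m^4 - 77*m^3 + 146*m^2 + 219*m - 684)/(m^6 + 2*m^5 - 17*m^4 - 36*m^3 + 63*m^2 + 162*m + 81)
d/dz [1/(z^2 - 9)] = -2*z/(z^2 - 9)^2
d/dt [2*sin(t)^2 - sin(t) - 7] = (4*sin(t) - 1)*cos(t)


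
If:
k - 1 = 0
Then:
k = 1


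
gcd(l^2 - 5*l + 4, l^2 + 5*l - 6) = l - 1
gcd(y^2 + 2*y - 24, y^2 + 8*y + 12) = y + 6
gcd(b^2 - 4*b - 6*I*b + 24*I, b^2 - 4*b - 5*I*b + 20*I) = b - 4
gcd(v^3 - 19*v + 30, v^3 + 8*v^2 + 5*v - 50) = v^2 + 3*v - 10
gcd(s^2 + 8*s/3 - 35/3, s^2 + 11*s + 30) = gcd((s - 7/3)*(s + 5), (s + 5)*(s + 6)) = s + 5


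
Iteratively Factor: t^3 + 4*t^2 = (t)*(t^2 + 4*t) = t*(t + 4)*(t)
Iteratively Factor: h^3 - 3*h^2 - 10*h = (h)*(h^2 - 3*h - 10) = h*(h + 2)*(h - 5)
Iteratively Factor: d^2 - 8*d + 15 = (d - 3)*(d - 5)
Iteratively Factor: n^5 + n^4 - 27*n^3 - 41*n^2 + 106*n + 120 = (n - 2)*(n^4 + 3*n^3 - 21*n^2 - 83*n - 60) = (n - 2)*(n + 4)*(n^3 - n^2 - 17*n - 15) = (n - 5)*(n - 2)*(n + 4)*(n^2 + 4*n + 3) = (n - 5)*(n - 2)*(n + 3)*(n + 4)*(n + 1)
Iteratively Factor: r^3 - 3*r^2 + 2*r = (r - 1)*(r^2 - 2*r) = (r - 2)*(r - 1)*(r)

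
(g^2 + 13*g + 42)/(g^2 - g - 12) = (g^2 + 13*g + 42)/(g^2 - g - 12)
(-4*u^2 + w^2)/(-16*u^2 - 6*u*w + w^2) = (2*u - w)/(8*u - w)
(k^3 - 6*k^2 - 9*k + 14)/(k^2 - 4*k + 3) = (k^2 - 5*k - 14)/(k - 3)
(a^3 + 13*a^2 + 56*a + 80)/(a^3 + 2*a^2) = (a^3 + 13*a^2 + 56*a + 80)/(a^2*(a + 2))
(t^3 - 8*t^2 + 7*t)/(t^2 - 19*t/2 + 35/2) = 2*t*(t - 1)/(2*t - 5)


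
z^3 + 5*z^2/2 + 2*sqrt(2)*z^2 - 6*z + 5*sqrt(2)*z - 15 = (z + 5/2)*(z - sqrt(2))*(z + 3*sqrt(2))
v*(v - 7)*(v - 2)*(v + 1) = v^4 - 8*v^3 + 5*v^2 + 14*v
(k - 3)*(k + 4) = k^2 + k - 12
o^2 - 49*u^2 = (o - 7*u)*(o + 7*u)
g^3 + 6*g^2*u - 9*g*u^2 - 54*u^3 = (g - 3*u)*(g + 3*u)*(g + 6*u)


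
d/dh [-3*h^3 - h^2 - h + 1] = -9*h^2 - 2*h - 1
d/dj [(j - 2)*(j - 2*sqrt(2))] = 2*j - 2*sqrt(2) - 2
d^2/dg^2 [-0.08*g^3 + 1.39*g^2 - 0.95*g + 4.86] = 2.78 - 0.48*g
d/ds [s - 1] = 1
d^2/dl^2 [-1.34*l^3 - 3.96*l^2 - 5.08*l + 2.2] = -8.04*l - 7.92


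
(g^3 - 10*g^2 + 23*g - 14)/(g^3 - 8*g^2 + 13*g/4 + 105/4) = 4*(g^2 - 3*g + 2)/(4*g^2 - 4*g - 15)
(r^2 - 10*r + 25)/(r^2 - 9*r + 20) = (r - 5)/(r - 4)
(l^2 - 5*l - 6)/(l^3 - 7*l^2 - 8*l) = (l - 6)/(l*(l - 8))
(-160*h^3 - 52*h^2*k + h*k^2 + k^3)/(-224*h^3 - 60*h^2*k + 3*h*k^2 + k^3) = (5*h + k)/(7*h + k)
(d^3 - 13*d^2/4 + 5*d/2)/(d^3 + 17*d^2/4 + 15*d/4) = (4*d^2 - 13*d + 10)/(4*d^2 + 17*d + 15)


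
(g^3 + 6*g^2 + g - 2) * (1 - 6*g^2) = -6*g^5 - 36*g^4 - 5*g^3 + 18*g^2 + g - 2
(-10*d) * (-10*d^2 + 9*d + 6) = 100*d^3 - 90*d^2 - 60*d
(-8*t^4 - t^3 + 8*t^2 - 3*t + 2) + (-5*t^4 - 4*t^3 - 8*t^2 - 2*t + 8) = -13*t^4 - 5*t^3 - 5*t + 10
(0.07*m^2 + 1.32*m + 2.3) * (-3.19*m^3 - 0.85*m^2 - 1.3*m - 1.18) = -0.2233*m^5 - 4.2703*m^4 - 8.55*m^3 - 3.7536*m^2 - 4.5476*m - 2.714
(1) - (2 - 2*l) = 2*l - 1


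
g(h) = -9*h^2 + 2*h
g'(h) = 2 - 18*h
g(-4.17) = -164.84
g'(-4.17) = 77.06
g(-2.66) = -69.00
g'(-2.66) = 49.88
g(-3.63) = -125.85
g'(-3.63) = 67.34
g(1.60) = -19.84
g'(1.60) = -26.80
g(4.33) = -160.08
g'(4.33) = -75.94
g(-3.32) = -105.84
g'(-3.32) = 61.76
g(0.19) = 0.06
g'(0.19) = -1.42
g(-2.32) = -53.08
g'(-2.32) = 43.76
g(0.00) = 0.00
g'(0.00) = 2.00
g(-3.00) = -87.00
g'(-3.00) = 56.00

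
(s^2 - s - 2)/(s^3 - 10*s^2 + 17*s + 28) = (s - 2)/(s^2 - 11*s + 28)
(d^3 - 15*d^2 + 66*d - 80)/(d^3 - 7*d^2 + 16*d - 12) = (d^2 - 13*d + 40)/(d^2 - 5*d + 6)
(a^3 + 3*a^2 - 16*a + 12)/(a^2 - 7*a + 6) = (a^2 + 4*a - 12)/(a - 6)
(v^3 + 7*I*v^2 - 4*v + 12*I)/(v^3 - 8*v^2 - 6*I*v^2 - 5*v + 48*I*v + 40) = (v^2 + 8*I*v - 12)/(v^2 - v*(8 + 5*I) + 40*I)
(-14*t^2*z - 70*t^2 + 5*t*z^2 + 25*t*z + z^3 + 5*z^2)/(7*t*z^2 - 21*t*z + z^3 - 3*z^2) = (-2*t*z - 10*t + z^2 + 5*z)/(z*(z - 3))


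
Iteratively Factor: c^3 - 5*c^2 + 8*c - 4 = (c - 2)*(c^2 - 3*c + 2) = (c - 2)^2*(c - 1)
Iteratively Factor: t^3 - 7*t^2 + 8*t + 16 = (t - 4)*(t^2 - 3*t - 4) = (t - 4)^2*(t + 1)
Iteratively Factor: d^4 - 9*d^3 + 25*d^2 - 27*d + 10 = (d - 1)*(d^3 - 8*d^2 + 17*d - 10) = (d - 2)*(d - 1)*(d^2 - 6*d + 5) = (d - 2)*(d - 1)^2*(d - 5)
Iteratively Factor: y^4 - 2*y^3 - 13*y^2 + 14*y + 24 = (y + 3)*(y^3 - 5*y^2 + 2*y + 8) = (y - 4)*(y + 3)*(y^2 - y - 2) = (y - 4)*(y - 2)*(y + 3)*(y + 1)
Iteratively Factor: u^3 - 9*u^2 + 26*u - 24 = (u - 2)*(u^2 - 7*u + 12) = (u - 3)*(u - 2)*(u - 4)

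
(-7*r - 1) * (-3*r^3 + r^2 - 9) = 21*r^4 - 4*r^3 - r^2 + 63*r + 9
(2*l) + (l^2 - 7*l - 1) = l^2 - 5*l - 1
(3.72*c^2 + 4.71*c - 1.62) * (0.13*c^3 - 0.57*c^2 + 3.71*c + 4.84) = 0.4836*c^5 - 1.5081*c^4 + 10.9059*c^3 + 36.4023*c^2 + 16.7862*c - 7.8408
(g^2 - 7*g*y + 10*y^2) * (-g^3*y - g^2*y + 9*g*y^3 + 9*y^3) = -g^5*y + 7*g^4*y^2 - g^4*y - g^3*y^3 + 7*g^3*y^2 - 63*g^2*y^4 - g^2*y^3 + 90*g*y^5 - 63*g*y^4 + 90*y^5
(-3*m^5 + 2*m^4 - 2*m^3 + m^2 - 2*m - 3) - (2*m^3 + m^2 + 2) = -3*m^5 + 2*m^4 - 4*m^3 - 2*m - 5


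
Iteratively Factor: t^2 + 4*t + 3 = (t + 1)*(t + 3)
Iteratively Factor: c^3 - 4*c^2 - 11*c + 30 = (c - 5)*(c^2 + c - 6) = (c - 5)*(c + 3)*(c - 2)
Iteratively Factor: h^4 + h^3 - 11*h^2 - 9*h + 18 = (h + 2)*(h^3 - h^2 - 9*h + 9) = (h - 3)*(h + 2)*(h^2 + 2*h - 3) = (h - 3)*(h + 2)*(h + 3)*(h - 1)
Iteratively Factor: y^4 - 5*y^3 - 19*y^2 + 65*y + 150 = (y + 3)*(y^3 - 8*y^2 + 5*y + 50) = (y - 5)*(y + 3)*(y^2 - 3*y - 10) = (y - 5)*(y + 2)*(y + 3)*(y - 5)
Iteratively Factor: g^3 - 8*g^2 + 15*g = (g - 5)*(g^2 - 3*g) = (g - 5)*(g - 3)*(g)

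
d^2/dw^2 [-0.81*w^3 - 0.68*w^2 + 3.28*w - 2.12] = -4.86*w - 1.36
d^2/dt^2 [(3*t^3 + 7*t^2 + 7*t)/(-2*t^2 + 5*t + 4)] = 2*(-197*t^3 - 348*t^2 - 312*t + 28)/(8*t^6 - 60*t^5 + 102*t^4 + 115*t^3 - 204*t^2 - 240*t - 64)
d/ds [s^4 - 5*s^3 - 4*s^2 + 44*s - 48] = 4*s^3 - 15*s^2 - 8*s + 44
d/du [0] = 0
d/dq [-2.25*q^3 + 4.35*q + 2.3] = 4.35 - 6.75*q^2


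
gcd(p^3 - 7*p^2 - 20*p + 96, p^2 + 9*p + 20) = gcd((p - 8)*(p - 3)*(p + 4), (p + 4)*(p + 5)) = p + 4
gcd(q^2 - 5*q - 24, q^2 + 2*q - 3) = q + 3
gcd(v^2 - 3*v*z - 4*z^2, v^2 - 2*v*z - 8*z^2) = -v + 4*z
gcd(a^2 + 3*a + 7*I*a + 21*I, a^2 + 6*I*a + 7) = a + 7*I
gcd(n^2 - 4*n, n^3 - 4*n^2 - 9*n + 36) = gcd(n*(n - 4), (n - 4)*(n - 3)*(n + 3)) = n - 4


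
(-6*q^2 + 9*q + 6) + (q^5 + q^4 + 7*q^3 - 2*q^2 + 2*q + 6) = q^5 + q^4 + 7*q^3 - 8*q^2 + 11*q + 12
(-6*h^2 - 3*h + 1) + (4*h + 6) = -6*h^2 + h + 7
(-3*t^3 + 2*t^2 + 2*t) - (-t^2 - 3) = -3*t^3 + 3*t^2 + 2*t + 3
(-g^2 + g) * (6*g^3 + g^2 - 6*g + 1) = -6*g^5 + 5*g^4 + 7*g^3 - 7*g^2 + g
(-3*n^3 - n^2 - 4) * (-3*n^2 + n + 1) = 9*n^5 - 4*n^3 + 11*n^2 - 4*n - 4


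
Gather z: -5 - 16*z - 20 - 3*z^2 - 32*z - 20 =-3*z^2 - 48*z - 45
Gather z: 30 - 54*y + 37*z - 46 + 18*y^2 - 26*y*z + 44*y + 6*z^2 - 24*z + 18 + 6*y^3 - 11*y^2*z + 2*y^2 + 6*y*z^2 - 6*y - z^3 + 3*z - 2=6*y^3 + 20*y^2 - 16*y - z^3 + z^2*(6*y + 6) + z*(-11*y^2 - 26*y + 16)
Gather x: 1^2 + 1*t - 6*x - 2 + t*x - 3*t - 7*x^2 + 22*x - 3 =-2*t - 7*x^2 + x*(t + 16) - 4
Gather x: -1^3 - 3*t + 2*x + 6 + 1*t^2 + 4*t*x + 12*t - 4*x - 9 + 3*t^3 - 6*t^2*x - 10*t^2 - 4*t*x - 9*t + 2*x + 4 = 3*t^3 - 6*t^2*x - 9*t^2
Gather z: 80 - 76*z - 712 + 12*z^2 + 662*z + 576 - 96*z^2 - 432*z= -84*z^2 + 154*z - 56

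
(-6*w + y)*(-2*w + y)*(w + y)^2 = 12*w^4 + 16*w^3*y - 3*w^2*y^2 - 6*w*y^3 + y^4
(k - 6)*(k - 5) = k^2 - 11*k + 30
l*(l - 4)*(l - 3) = l^3 - 7*l^2 + 12*l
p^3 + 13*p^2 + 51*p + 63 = (p + 3)^2*(p + 7)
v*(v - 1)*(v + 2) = v^3 + v^2 - 2*v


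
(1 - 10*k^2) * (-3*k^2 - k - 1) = 30*k^4 + 10*k^3 + 7*k^2 - k - 1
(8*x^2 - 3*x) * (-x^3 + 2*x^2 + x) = -8*x^5 + 19*x^4 + 2*x^3 - 3*x^2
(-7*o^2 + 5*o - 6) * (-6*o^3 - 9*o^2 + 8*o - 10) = 42*o^5 + 33*o^4 - 65*o^3 + 164*o^2 - 98*o + 60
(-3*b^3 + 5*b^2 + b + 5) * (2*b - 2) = -6*b^4 + 16*b^3 - 8*b^2 + 8*b - 10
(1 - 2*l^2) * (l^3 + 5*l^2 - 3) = -2*l^5 - 10*l^4 + l^3 + 11*l^2 - 3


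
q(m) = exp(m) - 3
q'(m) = exp(m)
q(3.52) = 30.78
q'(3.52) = 33.78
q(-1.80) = -2.83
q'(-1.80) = 0.17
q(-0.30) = -2.26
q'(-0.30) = 0.74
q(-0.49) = -2.39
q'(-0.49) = 0.61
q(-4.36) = -2.99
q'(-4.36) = 0.01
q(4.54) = 90.69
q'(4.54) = 93.69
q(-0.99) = -2.63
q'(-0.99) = 0.37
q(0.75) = -0.88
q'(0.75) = 2.12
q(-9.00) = -3.00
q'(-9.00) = 0.00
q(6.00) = 400.43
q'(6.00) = 403.43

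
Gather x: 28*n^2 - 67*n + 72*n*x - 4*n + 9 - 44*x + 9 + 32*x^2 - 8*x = 28*n^2 - 71*n + 32*x^2 + x*(72*n - 52) + 18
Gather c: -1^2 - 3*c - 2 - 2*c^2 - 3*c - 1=-2*c^2 - 6*c - 4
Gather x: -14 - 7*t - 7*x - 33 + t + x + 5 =-6*t - 6*x - 42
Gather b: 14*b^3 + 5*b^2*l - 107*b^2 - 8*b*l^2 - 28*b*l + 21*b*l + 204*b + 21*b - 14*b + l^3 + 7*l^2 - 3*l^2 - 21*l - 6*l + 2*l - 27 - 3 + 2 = 14*b^3 + b^2*(5*l - 107) + b*(-8*l^2 - 7*l + 211) + l^3 + 4*l^2 - 25*l - 28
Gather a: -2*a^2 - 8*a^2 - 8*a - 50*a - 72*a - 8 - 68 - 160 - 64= -10*a^2 - 130*a - 300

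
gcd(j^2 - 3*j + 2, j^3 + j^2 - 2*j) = j - 1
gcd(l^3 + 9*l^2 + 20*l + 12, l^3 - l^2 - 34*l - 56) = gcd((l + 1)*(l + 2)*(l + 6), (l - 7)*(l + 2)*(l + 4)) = l + 2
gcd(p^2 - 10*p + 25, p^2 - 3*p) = 1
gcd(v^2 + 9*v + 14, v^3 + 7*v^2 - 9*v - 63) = v + 7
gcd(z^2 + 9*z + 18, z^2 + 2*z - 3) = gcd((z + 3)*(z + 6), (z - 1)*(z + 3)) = z + 3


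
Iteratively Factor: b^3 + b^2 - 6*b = (b + 3)*(b^2 - 2*b) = b*(b + 3)*(b - 2)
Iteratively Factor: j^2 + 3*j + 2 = (j + 1)*(j + 2)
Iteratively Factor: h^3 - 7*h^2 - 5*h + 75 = (h - 5)*(h^2 - 2*h - 15) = (h - 5)*(h + 3)*(h - 5)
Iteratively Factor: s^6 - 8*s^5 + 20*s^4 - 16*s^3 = (s)*(s^5 - 8*s^4 + 20*s^3 - 16*s^2) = s^2*(s^4 - 8*s^3 + 20*s^2 - 16*s) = s^2*(s - 2)*(s^3 - 6*s^2 + 8*s) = s^3*(s - 2)*(s^2 - 6*s + 8) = s^3*(s - 4)*(s - 2)*(s - 2)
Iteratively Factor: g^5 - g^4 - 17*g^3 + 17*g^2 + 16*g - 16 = (g - 1)*(g^4 - 17*g^2 + 16) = (g - 1)*(g + 4)*(g^3 - 4*g^2 - g + 4) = (g - 1)^2*(g + 4)*(g^2 - 3*g - 4) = (g - 1)^2*(g + 1)*(g + 4)*(g - 4)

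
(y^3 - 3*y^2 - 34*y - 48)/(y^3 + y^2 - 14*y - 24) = (y - 8)/(y - 4)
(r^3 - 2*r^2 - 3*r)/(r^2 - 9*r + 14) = r*(r^2 - 2*r - 3)/(r^2 - 9*r + 14)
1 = 1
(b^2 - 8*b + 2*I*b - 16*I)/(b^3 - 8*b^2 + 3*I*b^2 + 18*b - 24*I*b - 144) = (b + 2*I)/(b^2 + 3*I*b + 18)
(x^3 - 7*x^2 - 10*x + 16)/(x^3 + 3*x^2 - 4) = (x - 8)/(x + 2)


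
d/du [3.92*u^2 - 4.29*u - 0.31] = 7.84*u - 4.29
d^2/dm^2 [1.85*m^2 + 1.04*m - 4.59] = 3.70000000000000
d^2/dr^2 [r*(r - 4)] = 2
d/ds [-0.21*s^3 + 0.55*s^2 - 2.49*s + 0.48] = -0.63*s^2 + 1.1*s - 2.49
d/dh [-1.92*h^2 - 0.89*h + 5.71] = -3.84*h - 0.89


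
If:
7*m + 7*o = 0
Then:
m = -o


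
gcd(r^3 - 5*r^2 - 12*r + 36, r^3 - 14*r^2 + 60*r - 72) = r^2 - 8*r + 12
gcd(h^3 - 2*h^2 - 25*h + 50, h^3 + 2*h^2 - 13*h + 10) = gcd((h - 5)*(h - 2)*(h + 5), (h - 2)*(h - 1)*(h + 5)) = h^2 + 3*h - 10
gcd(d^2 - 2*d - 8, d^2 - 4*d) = d - 4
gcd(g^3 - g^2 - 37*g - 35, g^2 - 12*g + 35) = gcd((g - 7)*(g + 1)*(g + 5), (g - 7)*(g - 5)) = g - 7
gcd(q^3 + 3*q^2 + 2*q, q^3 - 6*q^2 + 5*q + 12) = q + 1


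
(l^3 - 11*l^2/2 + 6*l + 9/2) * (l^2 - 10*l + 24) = l^5 - 31*l^4/2 + 85*l^3 - 375*l^2/2 + 99*l + 108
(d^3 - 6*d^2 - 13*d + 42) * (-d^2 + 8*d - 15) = -d^5 + 14*d^4 - 50*d^3 - 56*d^2 + 531*d - 630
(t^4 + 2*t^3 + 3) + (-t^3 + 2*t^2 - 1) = t^4 + t^3 + 2*t^2 + 2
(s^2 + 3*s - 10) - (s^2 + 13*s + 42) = -10*s - 52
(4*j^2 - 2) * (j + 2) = 4*j^3 + 8*j^2 - 2*j - 4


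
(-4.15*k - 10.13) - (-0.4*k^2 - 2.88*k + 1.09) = 0.4*k^2 - 1.27*k - 11.22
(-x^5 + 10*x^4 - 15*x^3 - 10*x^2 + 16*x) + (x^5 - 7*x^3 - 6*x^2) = 10*x^4 - 22*x^3 - 16*x^2 + 16*x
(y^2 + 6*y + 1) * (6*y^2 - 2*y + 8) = 6*y^4 + 34*y^3 + 2*y^2 + 46*y + 8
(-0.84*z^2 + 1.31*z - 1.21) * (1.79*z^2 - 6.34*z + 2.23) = -1.5036*z^4 + 7.6705*z^3 - 12.3445*z^2 + 10.5927*z - 2.6983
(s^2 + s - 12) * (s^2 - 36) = s^4 + s^3 - 48*s^2 - 36*s + 432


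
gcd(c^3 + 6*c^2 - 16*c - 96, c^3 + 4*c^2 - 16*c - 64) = c^2 - 16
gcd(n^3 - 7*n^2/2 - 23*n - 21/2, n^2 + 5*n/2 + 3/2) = 1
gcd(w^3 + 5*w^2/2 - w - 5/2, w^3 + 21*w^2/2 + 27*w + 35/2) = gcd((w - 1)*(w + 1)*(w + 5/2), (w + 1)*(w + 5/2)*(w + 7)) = w^2 + 7*w/2 + 5/2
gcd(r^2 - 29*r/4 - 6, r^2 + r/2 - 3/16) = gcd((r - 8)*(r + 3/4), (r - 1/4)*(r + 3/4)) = r + 3/4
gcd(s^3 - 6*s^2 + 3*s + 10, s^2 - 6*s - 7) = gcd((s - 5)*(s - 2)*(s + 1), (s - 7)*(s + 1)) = s + 1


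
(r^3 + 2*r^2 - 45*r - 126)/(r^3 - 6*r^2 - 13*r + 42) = (r + 6)/(r - 2)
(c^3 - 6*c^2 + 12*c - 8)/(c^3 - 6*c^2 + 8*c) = (c^2 - 4*c + 4)/(c*(c - 4))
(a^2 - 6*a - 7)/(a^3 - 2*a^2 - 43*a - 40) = (a - 7)/(a^2 - 3*a - 40)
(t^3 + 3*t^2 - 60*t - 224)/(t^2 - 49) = (t^2 - 4*t - 32)/(t - 7)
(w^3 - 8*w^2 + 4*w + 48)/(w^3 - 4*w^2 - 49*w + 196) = (w^2 - 4*w - 12)/(w^2 - 49)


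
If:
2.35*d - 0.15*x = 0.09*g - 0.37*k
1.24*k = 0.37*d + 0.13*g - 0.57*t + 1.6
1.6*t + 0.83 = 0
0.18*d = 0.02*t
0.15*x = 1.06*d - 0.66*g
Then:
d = -0.06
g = -0.80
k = 1.43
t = -0.52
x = 3.10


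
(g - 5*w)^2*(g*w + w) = g^3*w - 10*g^2*w^2 + g^2*w + 25*g*w^3 - 10*g*w^2 + 25*w^3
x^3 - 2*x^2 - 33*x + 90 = (x - 5)*(x - 3)*(x + 6)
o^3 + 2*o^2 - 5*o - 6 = (o - 2)*(o + 1)*(o + 3)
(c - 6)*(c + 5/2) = c^2 - 7*c/2 - 15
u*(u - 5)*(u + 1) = u^3 - 4*u^2 - 5*u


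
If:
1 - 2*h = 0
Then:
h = 1/2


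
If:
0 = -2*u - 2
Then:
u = -1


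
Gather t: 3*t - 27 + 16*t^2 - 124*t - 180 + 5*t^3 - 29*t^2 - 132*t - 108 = 5*t^3 - 13*t^2 - 253*t - 315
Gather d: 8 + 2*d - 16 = 2*d - 8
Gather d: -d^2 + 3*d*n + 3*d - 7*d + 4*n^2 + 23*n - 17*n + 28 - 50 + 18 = -d^2 + d*(3*n - 4) + 4*n^2 + 6*n - 4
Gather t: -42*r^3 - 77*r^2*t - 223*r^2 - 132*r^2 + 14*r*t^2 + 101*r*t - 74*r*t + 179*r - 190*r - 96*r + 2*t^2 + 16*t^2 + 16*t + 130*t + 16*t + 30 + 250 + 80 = -42*r^3 - 355*r^2 - 107*r + t^2*(14*r + 18) + t*(-77*r^2 + 27*r + 162) + 360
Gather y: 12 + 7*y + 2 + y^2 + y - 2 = y^2 + 8*y + 12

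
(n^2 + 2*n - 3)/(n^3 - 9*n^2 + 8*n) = (n + 3)/(n*(n - 8))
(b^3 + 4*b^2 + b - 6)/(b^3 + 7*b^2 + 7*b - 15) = (b + 2)/(b + 5)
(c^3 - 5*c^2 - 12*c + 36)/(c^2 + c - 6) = c - 6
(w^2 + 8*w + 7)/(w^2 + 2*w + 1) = (w + 7)/(w + 1)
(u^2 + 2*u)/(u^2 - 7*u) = (u + 2)/(u - 7)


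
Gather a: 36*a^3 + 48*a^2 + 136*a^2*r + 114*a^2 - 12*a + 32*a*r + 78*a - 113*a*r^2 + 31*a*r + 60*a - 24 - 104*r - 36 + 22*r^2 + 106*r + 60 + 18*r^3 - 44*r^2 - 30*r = 36*a^3 + a^2*(136*r + 162) + a*(-113*r^2 + 63*r + 126) + 18*r^3 - 22*r^2 - 28*r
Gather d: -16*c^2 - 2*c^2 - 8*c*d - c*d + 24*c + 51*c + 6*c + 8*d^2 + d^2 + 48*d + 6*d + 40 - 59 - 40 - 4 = -18*c^2 + 81*c + 9*d^2 + d*(54 - 9*c) - 63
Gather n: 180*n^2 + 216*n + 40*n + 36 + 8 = 180*n^2 + 256*n + 44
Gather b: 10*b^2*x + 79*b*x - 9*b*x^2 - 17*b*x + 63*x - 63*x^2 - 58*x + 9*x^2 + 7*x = 10*b^2*x + b*(-9*x^2 + 62*x) - 54*x^2 + 12*x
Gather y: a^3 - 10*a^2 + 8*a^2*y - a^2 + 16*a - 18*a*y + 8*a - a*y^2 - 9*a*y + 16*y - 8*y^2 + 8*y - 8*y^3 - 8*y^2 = a^3 - 11*a^2 + 24*a - 8*y^3 + y^2*(-a - 16) + y*(8*a^2 - 27*a + 24)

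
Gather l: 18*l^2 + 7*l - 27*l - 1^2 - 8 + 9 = 18*l^2 - 20*l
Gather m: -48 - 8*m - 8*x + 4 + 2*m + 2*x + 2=-6*m - 6*x - 42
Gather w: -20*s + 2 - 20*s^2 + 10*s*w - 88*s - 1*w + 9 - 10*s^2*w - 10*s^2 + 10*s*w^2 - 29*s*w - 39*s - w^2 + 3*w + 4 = -30*s^2 - 147*s + w^2*(10*s - 1) + w*(-10*s^2 - 19*s + 2) + 15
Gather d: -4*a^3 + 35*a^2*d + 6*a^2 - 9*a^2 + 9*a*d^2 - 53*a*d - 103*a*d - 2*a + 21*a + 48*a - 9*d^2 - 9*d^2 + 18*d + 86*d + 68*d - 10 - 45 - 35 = -4*a^3 - 3*a^2 + 67*a + d^2*(9*a - 18) + d*(35*a^2 - 156*a + 172) - 90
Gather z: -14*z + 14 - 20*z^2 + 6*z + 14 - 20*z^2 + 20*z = -40*z^2 + 12*z + 28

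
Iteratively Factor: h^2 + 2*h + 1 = (h + 1)*(h + 1)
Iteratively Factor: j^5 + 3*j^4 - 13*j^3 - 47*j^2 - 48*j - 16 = (j - 4)*(j^4 + 7*j^3 + 15*j^2 + 13*j + 4) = (j - 4)*(j + 1)*(j^3 + 6*j^2 + 9*j + 4) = (j - 4)*(j + 1)^2*(j^2 + 5*j + 4) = (j - 4)*(j + 1)^2*(j + 4)*(j + 1)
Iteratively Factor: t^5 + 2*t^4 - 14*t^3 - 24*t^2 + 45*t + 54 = (t - 2)*(t^4 + 4*t^3 - 6*t^2 - 36*t - 27) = (t - 2)*(t + 3)*(t^3 + t^2 - 9*t - 9) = (t - 3)*(t - 2)*(t + 3)*(t^2 + 4*t + 3) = (t - 3)*(t - 2)*(t + 1)*(t + 3)*(t + 3)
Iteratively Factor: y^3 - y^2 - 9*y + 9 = (y - 3)*(y^2 + 2*y - 3) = (y - 3)*(y + 3)*(y - 1)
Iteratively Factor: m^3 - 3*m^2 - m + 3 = (m - 3)*(m^2 - 1) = (m - 3)*(m + 1)*(m - 1)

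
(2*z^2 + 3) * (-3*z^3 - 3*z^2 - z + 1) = -6*z^5 - 6*z^4 - 11*z^3 - 7*z^2 - 3*z + 3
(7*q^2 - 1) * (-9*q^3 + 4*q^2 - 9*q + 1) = -63*q^5 + 28*q^4 - 54*q^3 + 3*q^2 + 9*q - 1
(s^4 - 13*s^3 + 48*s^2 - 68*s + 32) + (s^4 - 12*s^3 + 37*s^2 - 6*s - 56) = 2*s^4 - 25*s^3 + 85*s^2 - 74*s - 24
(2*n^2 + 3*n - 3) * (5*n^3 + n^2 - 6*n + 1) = 10*n^5 + 17*n^4 - 24*n^3 - 19*n^2 + 21*n - 3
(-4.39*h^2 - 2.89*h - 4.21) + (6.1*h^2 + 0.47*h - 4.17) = 1.71*h^2 - 2.42*h - 8.38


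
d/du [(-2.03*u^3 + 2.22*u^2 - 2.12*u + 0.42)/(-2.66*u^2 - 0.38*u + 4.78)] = (5.3998*u^4 + 1.5428*u^3 - 35.593*u^2 + 23.4576*u - 9.974)/(7.0756*u^4 + 2.0216*u^3 - 25.2852*u^2 - 3.6328*u + 22.8484)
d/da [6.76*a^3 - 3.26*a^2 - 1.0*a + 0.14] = 20.28*a^2 - 6.52*a - 1.0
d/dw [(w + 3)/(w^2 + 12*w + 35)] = (w^2 + 12*w - 2*(w + 3)*(w + 6) + 35)/(w^2 + 12*w + 35)^2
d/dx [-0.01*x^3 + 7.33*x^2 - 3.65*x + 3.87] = -0.03*x^2 + 14.66*x - 3.65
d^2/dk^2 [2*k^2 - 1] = 4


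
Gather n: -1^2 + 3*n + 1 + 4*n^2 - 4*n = 4*n^2 - n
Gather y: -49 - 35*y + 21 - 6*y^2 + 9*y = -6*y^2 - 26*y - 28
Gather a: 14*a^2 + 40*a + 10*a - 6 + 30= 14*a^2 + 50*a + 24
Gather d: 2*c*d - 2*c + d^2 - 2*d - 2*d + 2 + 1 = -2*c + d^2 + d*(2*c - 4) + 3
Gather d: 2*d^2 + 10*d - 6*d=2*d^2 + 4*d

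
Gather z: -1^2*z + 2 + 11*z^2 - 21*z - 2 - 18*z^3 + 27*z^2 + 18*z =-18*z^3 + 38*z^2 - 4*z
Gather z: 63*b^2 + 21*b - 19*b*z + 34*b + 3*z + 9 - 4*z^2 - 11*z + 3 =63*b^2 + 55*b - 4*z^2 + z*(-19*b - 8) + 12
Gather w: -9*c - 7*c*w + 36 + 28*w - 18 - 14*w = -9*c + w*(14 - 7*c) + 18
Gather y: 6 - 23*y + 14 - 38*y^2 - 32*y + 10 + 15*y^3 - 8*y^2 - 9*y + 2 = 15*y^3 - 46*y^2 - 64*y + 32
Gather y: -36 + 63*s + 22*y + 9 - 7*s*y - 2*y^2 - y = 63*s - 2*y^2 + y*(21 - 7*s) - 27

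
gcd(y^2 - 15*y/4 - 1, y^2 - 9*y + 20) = y - 4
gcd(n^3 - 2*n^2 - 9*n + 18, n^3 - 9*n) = n^2 - 9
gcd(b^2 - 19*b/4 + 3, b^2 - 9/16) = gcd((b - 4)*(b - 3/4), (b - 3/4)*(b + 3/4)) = b - 3/4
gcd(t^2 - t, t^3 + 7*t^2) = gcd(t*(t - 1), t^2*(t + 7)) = t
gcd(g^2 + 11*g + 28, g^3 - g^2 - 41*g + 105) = g + 7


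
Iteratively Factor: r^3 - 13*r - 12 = (r + 3)*(r^2 - 3*r - 4) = (r - 4)*(r + 3)*(r + 1)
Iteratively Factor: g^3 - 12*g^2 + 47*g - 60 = (g - 3)*(g^2 - 9*g + 20) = (g - 5)*(g - 3)*(g - 4)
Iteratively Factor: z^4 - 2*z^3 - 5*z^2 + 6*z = (z - 1)*(z^3 - z^2 - 6*z) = (z - 1)*(z + 2)*(z^2 - 3*z) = (z - 3)*(z - 1)*(z + 2)*(z)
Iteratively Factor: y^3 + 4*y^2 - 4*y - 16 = (y + 2)*(y^2 + 2*y - 8) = (y - 2)*(y + 2)*(y + 4)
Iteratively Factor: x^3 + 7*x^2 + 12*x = (x)*(x^2 + 7*x + 12) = x*(x + 4)*(x + 3)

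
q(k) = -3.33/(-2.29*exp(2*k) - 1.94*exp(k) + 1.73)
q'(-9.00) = 0.00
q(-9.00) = -1.93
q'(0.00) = -3.47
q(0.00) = 1.33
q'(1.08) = -0.27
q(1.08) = 0.14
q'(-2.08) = -0.50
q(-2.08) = -2.29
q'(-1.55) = -1.39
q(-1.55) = -2.74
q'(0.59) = -0.72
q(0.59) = 0.36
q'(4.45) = -0.00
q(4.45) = 0.00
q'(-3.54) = -0.07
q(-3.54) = -1.99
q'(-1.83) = -0.77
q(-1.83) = -2.45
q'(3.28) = -0.00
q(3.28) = 0.00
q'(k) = -3.33*(4.58*exp(2*k) + 1.94*exp(k))/(-2.29*exp(2*k) - 1.94*exp(k) + 1.73)^2 = (-15.2514*exp(k) - 6.4602)*exp(k)/(2.29*exp(2*k) + 1.94*exp(k) - 1.73)^2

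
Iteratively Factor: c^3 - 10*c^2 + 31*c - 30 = (c - 5)*(c^2 - 5*c + 6) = (c - 5)*(c - 2)*(c - 3)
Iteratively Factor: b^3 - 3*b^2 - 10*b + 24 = (b - 4)*(b^2 + b - 6) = (b - 4)*(b + 3)*(b - 2)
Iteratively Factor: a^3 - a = (a)*(a^2 - 1) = a*(a - 1)*(a + 1)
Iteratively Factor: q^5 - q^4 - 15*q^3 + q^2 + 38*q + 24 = (q + 3)*(q^4 - 4*q^3 - 3*q^2 + 10*q + 8) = (q + 1)*(q + 3)*(q^3 - 5*q^2 + 2*q + 8) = (q + 1)^2*(q + 3)*(q^2 - 6*q + 8) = (q - 4)*(q + 1)^2*(q + 3)*(q - 2)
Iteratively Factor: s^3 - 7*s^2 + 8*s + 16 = (s - 4)*(s^2 - 3*s - 4) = (s - 4)*(s + 1)*(s - 4)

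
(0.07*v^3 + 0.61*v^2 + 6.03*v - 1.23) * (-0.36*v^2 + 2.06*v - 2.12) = -0.0252*v^5 - 0.0754*v^4 - 1.0626*v^3 + 11.5714*v^2 - 15.3174*v + 2.6076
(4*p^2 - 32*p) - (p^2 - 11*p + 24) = 3*p^2 - 21*p - 24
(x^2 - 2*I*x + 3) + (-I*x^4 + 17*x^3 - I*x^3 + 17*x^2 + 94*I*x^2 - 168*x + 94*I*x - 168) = -I*x^4 + 17*x^3 - I*x^3 + 18*x^2 + 94*I*x^2 - 168*x + 92*I*x - 165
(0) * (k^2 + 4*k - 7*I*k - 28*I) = 0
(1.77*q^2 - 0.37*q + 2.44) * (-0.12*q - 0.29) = -0.2124*q^3 - 0.4689*q^2 - 0.1855*q - 0.7076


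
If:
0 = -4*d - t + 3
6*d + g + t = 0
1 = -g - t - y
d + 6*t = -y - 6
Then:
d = 23/17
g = -97/17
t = -41/17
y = 121/17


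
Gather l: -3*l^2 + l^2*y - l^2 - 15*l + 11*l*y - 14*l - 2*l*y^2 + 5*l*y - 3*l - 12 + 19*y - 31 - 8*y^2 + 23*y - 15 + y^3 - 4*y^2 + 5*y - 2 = l^2*(y - 4) + l*(-2*y^2 + 16*y - 32) + y^3 - 12*y^2 + 47*y - 60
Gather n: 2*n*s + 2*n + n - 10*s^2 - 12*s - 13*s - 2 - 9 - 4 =n*(2*s + 3) - 10*s^2 - 25*s - 15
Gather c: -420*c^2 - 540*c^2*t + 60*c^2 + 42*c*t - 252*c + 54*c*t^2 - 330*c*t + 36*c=c^2*(-540*t - 360) + c*(54*t^2 - 288*t - 216)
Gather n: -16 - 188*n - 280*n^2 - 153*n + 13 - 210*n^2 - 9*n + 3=-490*n^2 - 350*n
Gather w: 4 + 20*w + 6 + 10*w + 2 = 30*w + 12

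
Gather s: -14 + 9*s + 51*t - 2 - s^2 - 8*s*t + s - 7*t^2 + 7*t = -s^2 + s*(10 - 8*t) - 7*t^2 + 58*t - 16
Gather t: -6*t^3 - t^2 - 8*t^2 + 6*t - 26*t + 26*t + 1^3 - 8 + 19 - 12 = -6*t^3 - 9*t^2 + 6*t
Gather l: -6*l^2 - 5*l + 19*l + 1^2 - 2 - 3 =-6*l^2 + 14*l - 4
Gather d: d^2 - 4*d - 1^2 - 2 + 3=d^2 - 4*d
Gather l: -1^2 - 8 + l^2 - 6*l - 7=l^2 - 6*l - 16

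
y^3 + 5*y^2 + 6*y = y*(y + 2)*(y + 3)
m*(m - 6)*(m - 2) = m^3 - 8*m^2 + 12*m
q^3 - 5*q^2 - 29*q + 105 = (q - 7)*(q - 3)*(q + 5)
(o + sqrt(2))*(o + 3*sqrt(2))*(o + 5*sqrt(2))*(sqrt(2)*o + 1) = sqrt(2)*o^4 + 19*o^3 + 55*sqrt(2)*o^2 + 106*o + 30*sqrt(2)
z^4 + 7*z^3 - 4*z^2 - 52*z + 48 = (z - 2)*(z - 1)*(z + 4)*(z + 6)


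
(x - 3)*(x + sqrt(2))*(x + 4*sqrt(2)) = x^3 - 3*x^2 + 5*sqrt(2)*x^2 - 15*sqrt(2)*x + 8*x - 24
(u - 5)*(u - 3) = u^2 - 8*u + 15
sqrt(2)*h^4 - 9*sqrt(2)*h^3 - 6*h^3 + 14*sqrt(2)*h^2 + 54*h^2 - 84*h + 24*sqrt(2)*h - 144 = (h - 6)*(h - 4)*(h - 3*sqrt(2))*(sqrt(2)*h + sqrt(2))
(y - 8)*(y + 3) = y^2 - 5*y - 24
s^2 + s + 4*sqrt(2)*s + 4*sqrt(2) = (s + 1)*(s + 4*sqrt(2))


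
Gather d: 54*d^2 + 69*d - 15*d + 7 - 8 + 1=54*d^2 + 54*d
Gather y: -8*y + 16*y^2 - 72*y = 16*y^2 - 80*y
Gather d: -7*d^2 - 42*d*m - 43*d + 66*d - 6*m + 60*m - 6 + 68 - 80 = -7*d^2 + d*(23 - 42*m) + 54*m - 18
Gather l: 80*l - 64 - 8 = 80*l - 72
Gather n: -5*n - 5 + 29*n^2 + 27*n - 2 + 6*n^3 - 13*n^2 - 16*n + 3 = 6*n^3 + 16*n^2 + 6*n - 4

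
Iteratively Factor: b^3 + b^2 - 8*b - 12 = (b - 3)*(b^2 + 4*b + 4) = (b - 3)*(b + 2)*(b + 2)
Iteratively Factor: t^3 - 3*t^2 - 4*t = (t)*(t^2 - 3*t - 4) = t*(t + 1)*(t - 4)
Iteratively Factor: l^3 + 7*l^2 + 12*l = (l + 4)*(l^2 + 3*l) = l*(l + 4)*(l + 3)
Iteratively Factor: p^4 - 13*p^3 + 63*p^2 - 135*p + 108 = (p - 3)*(p^3 - 10*p^2 + 33*p - 36) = (p - 3)^2*(p^2 - 7*p + 12) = (p - 4)*(p - 3)^2*(p - 3)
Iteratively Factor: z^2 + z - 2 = (z - 1)*(z + 2)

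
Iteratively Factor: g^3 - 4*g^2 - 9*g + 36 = (g - 4)*(g^2 - 9) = (g - 4)*(g + 3)*(g - 3)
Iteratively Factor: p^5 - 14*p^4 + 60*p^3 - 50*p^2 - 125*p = (p - 5)*(p^4 - 9*p^3 + 15*p^2 + 25*p) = (p - 5)*(p + 1)*(p^3 - 10*p^2 + 25*p) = p*(p - 5)*(p + 1)*(p^2 - 10*p + 25) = p*(p - 5)^2*(p + 1)*(p - 5)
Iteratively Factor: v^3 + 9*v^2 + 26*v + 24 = (v + 2)*(v^2 + 7*v + 12) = (v + 2)*(v + 4)*(v + 3)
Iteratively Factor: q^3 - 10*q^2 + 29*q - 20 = (q - 1)*(q^2 - 9*q + 20) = (q - 4)*(q - 1)*(q - 5)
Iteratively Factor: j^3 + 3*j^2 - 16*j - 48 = (j - 4)*(j^2 + 7*j + 12) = (j - 4)*(j + 4)*(j + 3)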